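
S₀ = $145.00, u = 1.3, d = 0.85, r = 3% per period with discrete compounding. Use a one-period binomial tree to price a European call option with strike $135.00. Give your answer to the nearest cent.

$20.78

Risk-neutral probability p = (1 + 0.03 − 0.85)/(1.3 − 0.85) = 0.1800/0.4500 = 0.4000
Terminal stock prices: S_u = 188.5, S_d = 123.2
Terminal payoffs (S − K): max(53.5, 0) = 53.5, max(-11.75, 0) = 0
Node 0 (S = 145): V_0 = 1/1.03·[0.4000·53.5000 + 0.6000·0.0000] = 20.7767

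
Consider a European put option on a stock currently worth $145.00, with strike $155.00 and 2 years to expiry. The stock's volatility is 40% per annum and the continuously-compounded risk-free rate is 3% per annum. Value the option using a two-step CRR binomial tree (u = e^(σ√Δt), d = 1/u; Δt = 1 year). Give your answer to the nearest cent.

CRR parameters: u = e^(σ√Δt) = e^(0.4·√1) = 1.4918, d = 1/u = 0.6703
Per-period rate: rΔt = 0.03·1 = 0.03, so R = e^0.03 = 1.0305
Risk-neutral probability p = (e^0.03 − 0.6703)/(1.4918 − 0.6703) = 0.3601/0.8215 = 0.4384
Terminal stock prices: S_uu = 322.7, S_ud = 145, S_dd = 65.15
Terminal payoffs (K − S): max(-167.7, 0) = 0, max(10, 0) = 10, max(89.85, 0) = 89.85
Node u (S = 216.3): V_u = e^(−0.03)·[0.4384·0.0000 + 0.5616·10.0000] = 5.4502
Node d (S = 97.2): V_d = e^(−0.03)·[0.4384·10.0000 + 0.5616·89.8473] = 53.2227
Node 0 (S = 145): V_0 = e^(−0.03)·[0.4384·5.4502 + 0.5616·53.2227] = 31.3259

$31.33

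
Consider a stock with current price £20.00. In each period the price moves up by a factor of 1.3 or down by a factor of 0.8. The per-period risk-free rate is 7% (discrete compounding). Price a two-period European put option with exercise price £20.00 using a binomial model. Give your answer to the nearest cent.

£1.33

Risk-neutral probability p = (1 + 0.07 − 0.8)/(1.3 − 0.8) = 0.2700/0.5000 = 0.5400
Terminal stock prices: S_uu = 33.8, S_ud = 20.8, S_dd = 12.8
Terminal payoffs (K − S): max(-13.8, 0) = 0, max(-0.8, 0) = 0, max(7.2, 0) = 7.2
Node u (S = 26): V_u = 1/1.07·[0.5400·0.0000 + 0.4600·0.0000] = 0.0000
Node d (S = 16): V_d = 1/1.07·[0.5400·0.0000 + 0.4600·7.2000] = 3.0953
Node 0 (S = 20): V_0 = 1/1.07·[0.5400·0.0000 + 0.4600·3.0953] = 1.3307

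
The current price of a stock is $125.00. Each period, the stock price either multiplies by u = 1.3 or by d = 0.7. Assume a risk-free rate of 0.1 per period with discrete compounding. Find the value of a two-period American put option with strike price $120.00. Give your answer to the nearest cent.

Risk-neutral probability p = (1 + 0.1 − 0.7)/(1.3 − 0.7) = 0.4000/0.6000 = 0.6667
Terminal stock prices: S_uu = 211.3, S_ud = 113.7, S_dd = 61.25
Terminal payoffs (K − S): max(-91.25, 0) = 0, max(6.25, 0) = 6.25, max(58.75, 0) = 58.75
Node u (S = 162.5): continuation = 1/1.1·[0.6667·0.0000 + 0.3333·6.2500] = 1.8939; exercise value = 0.0000 ≤ continuation, so V_u = 1.8939
Node d (S = 87.5): continuation = 1/1.1·[0.6667·6.2500 + 0.3333·58.7500] = 21.5909; exercise value = 32.5000 > continuation, so V_d = 32.5000 (exercise)
Node 0 (S = 125): continuation = 1/1.1·[0.6667·1.8939 + 0.3333·32.5000] = 10.9963; exercise value = 0.0000 ≤ continuation, so V_0 = 10.9963

$11.00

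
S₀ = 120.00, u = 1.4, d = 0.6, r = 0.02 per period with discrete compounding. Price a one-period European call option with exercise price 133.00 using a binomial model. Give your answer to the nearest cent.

18.01

Risk-neutral probability p = (1 + 0.02 − 0.6)/(1.4 − 0.6) = 0.4200/0.8000 = 0.5250
Terminal stock prices: S_u = 168, S_d = 72
Terminal payoffs (S − K): max(35, 0) = 35, max(-61, 0) = 0
Node 0 (S = 120): V_0 = 1/1.02·[0.5250·35.0000 + 0.4750·0.0000] = 18.0147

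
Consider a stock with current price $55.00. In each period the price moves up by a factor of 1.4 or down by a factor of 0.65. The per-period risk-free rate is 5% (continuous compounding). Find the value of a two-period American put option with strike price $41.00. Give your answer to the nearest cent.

Risk-neutral probability p = (e^0.05 − 0.65)/(1.4 − 0.65) = 0.4013/0.7500 = 0.5350
Terminal stock prices: S_uu = 107.8, S_ud = 50.05, S_dd = 23.24
Terminal payoffs (K − S): max(-66.8, 0) = 0, max(-9.05, 0) = 0, max(17.76, 0) = 17.76
Node u (S = 77): continuation = e^(−0.05)·[0.5350·0.0000 + 0.4650·0.0000] = 0.0000; exercise value = 0.0000 ≤ continuation, so V_u = 0.0000
Node d (S = 35.75): continuation = e^(−0.05)·[0.5350·0.0000 + 0.4650·17.7625] = 7.8563; exercise value = 5.2500 ≤ continuation, so V_d = 7.8563
Node 0 (S = 55): continuation = e^(−0.05)·[0.5350·0.0000 + 0.4650·7.8563] = 3.4748; exercise value = 0.0000 ≤ continuation, so V_0 = 3.4748

$3.47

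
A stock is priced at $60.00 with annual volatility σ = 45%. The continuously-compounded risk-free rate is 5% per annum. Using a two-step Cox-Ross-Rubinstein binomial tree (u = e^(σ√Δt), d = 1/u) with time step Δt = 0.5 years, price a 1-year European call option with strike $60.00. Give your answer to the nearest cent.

$10.76

CRR parameters: u = e^(σ√Δt) = e^(0.45·√0.5) = 1.3746, d = 1/u = 0.7275
Per-period rate: rΔt = 0.05·0.5 = 0.025, so R = e^0.025 = 1.0253
Risk-neutral probability p = (e^0.025 − 0.7275)/(1.3746 − 0.7275) = 0.2979/0.6472 = 0.4602
Terminal stock prices: S_uu = 113.4, S_ud = 60, S_dd = 31.75
Terminal payoffs (S − K): max(53.38, 0) = 53.38, max(0, 0) = 0, max(-28.25, 0) = 0
Node u (S = 82.48): V_u = e^(−0.025)·[0.4602·53.3795 + 0.5398·0.0000] = 23.9603
Node d (S = 43.65): V_d = e^(−0.025)·[0.4602·0.0000 + 0.5398·0.0000] = 0.0000
Node 0 (S = 60): V_0 = e^(−0.025)·[0.4602·23.9603 + 0.5398·0.0000] = 10.7550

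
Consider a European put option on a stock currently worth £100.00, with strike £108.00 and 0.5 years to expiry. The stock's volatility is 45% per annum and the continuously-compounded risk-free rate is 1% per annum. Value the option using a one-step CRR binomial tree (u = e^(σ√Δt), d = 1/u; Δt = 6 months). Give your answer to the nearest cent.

£20.03

CRR parameters: u = e^(σ√Δt) = e^(0.45·√0.5) = 1.3746, d = 1/u = 0.7275
Per-period rate: rΔt = 0.01·0.5 = 0.005, so R = e^0.005 = 1.0050
Risk-neutral probability p = (e^0.005 − 0.7275)/(1.3746 − 0.7275) = 0.2776/0.6472 = 0.4289
Terminal stock prices: S_u = 137.5, S_d = 72.75
Terminal payoffs (K − S): max(-29.46, 0) = 0, max(35.25, 0) = 35.25
Node 0 (S = 100): V_0 = e^(−0.005)·[0.4289·0.0000 + 0.5711·35.2541] = 20.0346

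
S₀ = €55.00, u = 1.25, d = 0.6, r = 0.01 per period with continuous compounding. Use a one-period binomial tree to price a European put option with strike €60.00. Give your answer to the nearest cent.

Risk-neutral probability p = (e^0.01 − 0.6)/(1.25 − 0.6) = 0.4101/0.6500 = 0.6308
Terminal stock prices: S_u = 68.75, S_d = 33
Terminal payoffs (K − S): max(-8.75, 0) = 0, max(27, 0) = 27
Node 0 (S = 55): V_0 = e^(−0.01)·[0.6308·0.0000 + 0.3692·27.0000] = 9.8680

€9.87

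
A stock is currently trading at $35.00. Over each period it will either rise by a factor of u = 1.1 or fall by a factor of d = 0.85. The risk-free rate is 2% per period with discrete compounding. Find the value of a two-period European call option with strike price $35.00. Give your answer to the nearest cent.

$3.27

Risk-neutral probability p = (1 + 0.02 − 0.85)/(1.1 − 0.85) = 0.1700/0.2500 = 0.6800
Terminal stock prices: S_uu = 42.35, S_ud = 32.73, S_dd = 25.29
Terminal payoffs (S − K): max(7.35, 0) = 7.35, max(-2.275, 0) = 0, max(-9.713, 0) = 0
Node u (S = 38.5): V_u = 1/1.02·[0.6800·7.3500 + 0.3200·0.0000] = 4.9000
Node d (S = 29.75): V_d = 1/1.02·[0.6800·0.0000 + 0.3200·0.0000] = 0.0000
Node 0 (S = 35): V_0 = 1/1.02·[0.6800·4.9000 + 0.3200·0.0000] = 3.2667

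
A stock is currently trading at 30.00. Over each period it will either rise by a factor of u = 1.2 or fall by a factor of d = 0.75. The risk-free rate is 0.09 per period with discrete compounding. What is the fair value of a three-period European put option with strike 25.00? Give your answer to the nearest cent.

0.64

Risk-neutral probability p = (1 + 0.09 − 0.75)/(1.2 − 0.75) = 0.3400/0.4500 = 0.7556
Terminal stock prices: S_uuu = 51.84, S_uud = 32.4, S_udd = 20.25, S_ddd = 12.66
Terminal payoffs (K − S): max(-26.84, 0) = 0, max(-7.4, 0) = 0, max(4.75, 0) = 4.75, max(12.34, 0) = 12.34
Node uu (S = 43.2): V_uu = 1/1.09·[0.7556·0.0000 + 0.2444·0.0000] = 0.0000
Node ud (S = 27): V_ud = 1/1.09·[0.7556·0.0000 + 0.2444·4.7500] = 1.0652
Node dd (S = 16.88): V_dd = 1/1.09·[0.7556·4.7500 + 0.2444·12.3438] = 6.0608
Node u (S = 36): V_u = 1/1.09·[0.7556·0.0000 + 0.2444·1.0652] = 0.2389
Node d (S = 22.5): V_d = 1/1.09·[0.7556·1.0652 + 0.2444·6.0608] = 2.0976
Node 0 (S = 30): V_0 = 1/1.09·[0.7556·0.2389 + 0.2444·2.0976] = 0.6360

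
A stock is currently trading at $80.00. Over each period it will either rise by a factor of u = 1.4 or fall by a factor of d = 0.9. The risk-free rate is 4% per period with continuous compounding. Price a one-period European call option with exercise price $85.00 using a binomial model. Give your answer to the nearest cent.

$7.31

Risk-neutral probability p = (e^0.04 − 0.9)/(1.4 − 0.9) = 0.1408/0.5000 = 0.2816
Terminal stock prices: S_u = 112, S_d = 72
Terminal payoffs (S − K): max(27, 0) = 27, max(-13, 0) = 0
Node 0 (S = 80): V_0 = e^(−0.04)·[0.2816·27.0000 + 0.7184·0.0000] = 7.3056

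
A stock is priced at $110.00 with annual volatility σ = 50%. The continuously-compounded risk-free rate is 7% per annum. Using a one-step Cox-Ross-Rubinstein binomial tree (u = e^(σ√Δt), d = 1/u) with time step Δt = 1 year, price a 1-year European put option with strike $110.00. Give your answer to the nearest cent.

$22.31

CRR parameters: u = e^(σ√Δt) = e^(0.5·√1) = 1.6487, d = 1/u = 0.6065
Per-period rate: rΔt = 0.07·1 = 0.07, so R = e^0.07 = 1.0725
Risk-neutral probability p = (e^0.07 − 0.6065)/(1.6487 − 0.6065) = 0.4660/1.0422 = 0.4471
Terminal stock prices: S_u = 181.4, S_d = 66.72
Terminal payoffs (K − S): max(-71.36, 0) = 0, max(43.28, 0) = 43.28
Node 0 (S = 110): V_0 = e^(−0.07)·[0.4471·0.0000 + 0.5529·43.2816] = 22.3120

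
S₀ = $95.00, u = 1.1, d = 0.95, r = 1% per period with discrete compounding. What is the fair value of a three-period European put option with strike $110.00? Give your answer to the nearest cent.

$12.79

Risk-neutral probability p = (1 + 0.01 − 0.95)/(1.1 − 0.95) = 0.0600/0.1500 = 0.4000
Terminal stock prices: S_uuu = 126.4, S_uud = 109.2, S_udd = 94.31, S_ddd = 81.45
Terminal payoffs (K − S): max(-16.45, 0) = 0, max(0.7975, 0) = 0.7975, max(15.69, 0) = 15.69, max(28.55, 0) = 28.55
Node uu (S = 115): V_uu = 1/1.01·[0.4000·0.0000 + 0.6000·0.7975] = 0.4738
Node ud (S = 99.28): V_ud = 1/1.01·[0.4000·0.7975 + 0.6000·15.6887] = 9.6359
Node dd (S = 85.74): V_dd = 1/1.01·[0.4000·15.6887 + 0.6000·28.5494] = 23.1734
Node u (S = 104.5): V_u = 1/1.01·[0.4000·0.4738 + 0.6000·9.6359] = 5.9119
Node d (S = 90.25): V_d = 1/1.01·[0.4000·9.6359 + 0.6000·23.1734] = 17.5826
Node 0 (S = 95): V_0 = 1/1.01·[0.4000·5.9119 + 0.6000·17.5826] = 12.7864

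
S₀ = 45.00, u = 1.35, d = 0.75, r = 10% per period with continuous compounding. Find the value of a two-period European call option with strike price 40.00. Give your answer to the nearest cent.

14.25

Risk-neutral probability p = (e^0.1 − 0.75)/(1.35 − 0.75) = 0.3552/0.6000 = 0.5920
Terminal stock prices: S_uu = 82.01, S_ud = 45.56, S_dd = 25.31
Terminal payoffs (S − K): max(42.01, 0) = 42.01, max(5.563, 0) = 5.563, max(-14.69, 0) = 0
Node u (S = 60.75): V_u = e^(−0.1)·[0.5920·42.0125 + 0.4080·5.5625] = 24.5565
Node d (S = 33.75): V_d = e^(−0.1)·[0.5920·5.5625 + 0.4080·0.0000] = 2.9794
Node 0 (S = 45): V_0 = e^(−0.1)·[0.5920·24.5565 + 0.4080·2.9794] = 14.2530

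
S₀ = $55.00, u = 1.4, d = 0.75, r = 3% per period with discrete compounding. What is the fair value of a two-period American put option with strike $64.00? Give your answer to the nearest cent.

Risk-neutral probability p = (1 + 0.03 − 0.75)/(1.4 − 0.75) = 0.2800/0.6500 = 0.4308
Terminal stock prices: S_uu = 107.8, S_ud = 57.75, S_dd = 30.94
Terminal payoffs (K − S): max(-43.8, 0) = 0, max(6.25, 0) = 6.25, max(33.06, 0) = 33.06
Node u (S = 77): continuation = 1/1.03·[0.4308·0.0000 + 0.5692·6.2500] = 3.4541; exercise value = 0.0000 ≤ continuation, so V_u = 3.4541
Node d (S = 41.25): continuation = 1/1.03·[0.4308·6.2500 + 0.5692·33.0625] = 20.8859; exercise value = 22.7500 > continuation, so V_d = 22.7500 (exercise)
Node 0 (S = 55): continuation = 1/1.03·[0.4308·3.4541 + 0.5692·22.7500] = 14.0174; exercise value = 9.0000 ≤ continuation, so V_0 = 14.0174

$14.02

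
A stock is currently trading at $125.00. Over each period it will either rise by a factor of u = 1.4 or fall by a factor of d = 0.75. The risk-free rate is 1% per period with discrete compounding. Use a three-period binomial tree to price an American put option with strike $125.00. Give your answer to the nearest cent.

$26.72

Risk-neutral probability p = (1 + 0.01 − 0.75)/(1.4 − 0.75) = 0.2600/0.6500 = 0.4000
Terminal stock prices: S_uuu = 343, S_uud = 183.7, S_udd = 98.44, S_ddd = 52.73
Terminal payoffs (K − S): max(-218, 0) = 0, max(-58.75, 0) = 0, max(26.56, 0) = 26.56, max(72.27, 0) = 72.27
Node uu (S = 245): continuation = 1/1.01·[0.4000·0.0000 + 0.6000·0.0000] = 0.0000; exercise value = 0.0000 ≤ continuation, so V_uu = 0.0000
Node ud (S = 131.2): continuation = 1/1.01·[0.4000·0.0000 + 0.6000·26.5625] = 15.7797; exercise value = 0.0000 ≤ continuation, so V_ud = 15.7797
Node dd (S = 70.31): continuation = 1/1.01·[0.4000·26.5625 + 0.6000·72.2656] = 53.4499; exercise value = 54.6875 > continuation, so V_dd = 54.6875 (exercise)
Node u (S = 175): continuation = 1/1.01·[0.4000·0.0000 + 0.6000·15.7797] = 9.3741; exercise value = 0.0000 ≤ continuation, so V_u = 9.3741
Node d (S = 93.75): continuation = 1/1.01·[0.4000·15.7797 + 0.6000·54.6875] = 38.7370; exercise value = 31.2500 ≤ continuation, so V_d = 38.7370
Node 0 (S = 125): continuation = 1/1.01·[0.4000·9.3741 + 0.6000·38.7370] = 26.7246; exercise value = 0.0000 ≤ continuation, so V_0 = 26.7246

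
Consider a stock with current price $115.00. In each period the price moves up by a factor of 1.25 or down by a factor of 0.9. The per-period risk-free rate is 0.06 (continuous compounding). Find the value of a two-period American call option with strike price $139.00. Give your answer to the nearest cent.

$7.72

Risk-neutral probability p = (e^0.06 − 0.9)/(1.25 − 0.9) = 0.1618/0.3500 = 0.4624
Terminal stock prices: S_uu = 179.7, S_ud = 129.4, S_dd = 93.15
Terminal payoffs (S − K): max(40.69, 0) = 40.69, max(-9.625, 0) = 0, max(-45.85, 0) = 0
Node u (S = 143.8): continuation = e^(−0.06)·[0.4624·40.6875 + 0.5376·0.0000] = 17.7179; exercise value = 4.7500 ≤ continuation, so V_u = 17.7179
Node d (S = 103.5): continuation = e^(−0.06)·[0.4624·0.0000 + 0.5376·0.0000] = 0.0000; exercise value = 0.0000 ≤ continuation, so V_d = 0.0000
Node 0 (S = 115): continuation = e^(−0.06)·[0.4624·17.7179 + 0.5376·0.0000] = 7.7155; exercise value = 0.0000 ≤ continuation, so V_0 = 7.7155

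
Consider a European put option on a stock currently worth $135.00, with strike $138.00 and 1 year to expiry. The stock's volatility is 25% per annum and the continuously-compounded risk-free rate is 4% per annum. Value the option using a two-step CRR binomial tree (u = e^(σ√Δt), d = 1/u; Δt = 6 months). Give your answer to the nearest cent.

CRR parameters: u = e^(σ√Δt) = e^(0.25·√0.5) = 1.1934, d = 1/u = 0.8380
Per-period rate: rΔt = 0.04·0.5 = 0.02, so R = e^0.02 = 1.0202
Risk-neutral probability p = (e^0.02 − 0.8380)/(1.1934 − 0.8380) = 0.1822/0.3554 = 0.5128
Terminal stock prices: S_uu = 192.3, S_ud = 135, S_dd = 94.8
Terminal payoffs (K − S): max(-54.26, 0) = 0, max(3, 0) = 3, max(43.2, 0) = 43.2
Node u (S = 161.1): V_u = e^(−0.02)·[0.5128·0.0000 + 0.4872·3.0000] = 1.4328
Node d (S = 113.1): V_d = e^(−0.02)·[0.5128·3.0000 + 0.4872·43.2046] = 22.1419
Node 0 (S = 135): V_0 = e^(−0.02)·[0.5128·1.4328 + 0.4872·22.1419] = 11.2949

$11.29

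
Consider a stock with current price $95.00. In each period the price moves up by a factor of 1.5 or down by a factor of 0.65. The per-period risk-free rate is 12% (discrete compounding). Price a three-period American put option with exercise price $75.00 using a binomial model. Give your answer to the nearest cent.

$7.88

Risk-neutral probability p = (1 + 0.12 − 0.65)/(1.5 − 0.65) = 0.4700/0.8500 = 0.5529
Terminal stock prices: S_uuu = 320.6, S_uud = 138.9, S_udd = 60.21, S_ddd = 26.09
Terminal payoffs (K − S): max(-245.6, 0) = 0, max(-63.94, 0) = 0, max(14.79, 0) = 14.79, max(48.91, 0) = 48.91
Node uu (S = 213.8): continuation = 1/1.12·[0.5529·0.0000 + 0.4471·0.0000] = 0.0000; exercise value = 0.0000 ≤ continuation, so V_uu = 0.0000
Node ud (S = 92.62): continuation = 1/1.12·[0.5529·0.0000 + 0.4471·14.7937] = 5.9051; exercise value = 0.0000 ≤ continuation, so V_ud = 5.9051
Node dd (S = 40.14): continuation = 1/1.12·[0.5529·14.7937 + 0.4471·48.9106] = 26.8268; exercise value = 34.8625 > continuation, so V_dd = 34.8625 (exercise)
Node u (S = 142.5): continuation = 1/1.12·[0.5529·0.0000 + 0.4471·5.9051] = 2.3571; exercise value = 0.0000 ≤ continuation, so V_u = 2.3571
Node d (S = 61.75): continuation = 1/1.12·[0.5529·5.9051 + 0.4471·34.8625] = 16.8310; exercise value = 13.2500 ≤ continuation, so V_d = 16.8310
Node 0 (S = 95): continuation = 1/1.12·[0.5529·2.3571 + 0.4471·16.8310] = 7.8819; exercise value = 0.0000 ≤ continuation, so V_0 = 7.8819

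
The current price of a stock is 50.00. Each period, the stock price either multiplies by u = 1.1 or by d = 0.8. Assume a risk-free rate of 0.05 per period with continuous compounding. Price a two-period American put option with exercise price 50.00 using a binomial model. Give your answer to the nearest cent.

Risk-neutral probability p = (e^0.05 − 0.8)/(1.1 − 0.8) = 0.2513/0.3000 = 0.8376
Terminal stock prices: S_uu = 60.5, S_ud = 44, S_dd = 32
Terminal payoffs (K − S): max(-10.5, 0) = 0, max(6, 0) = 6, max(18, 0) = 18
Node u (S = 55): continuation = e^(−0.05)·[0.8376·0.0000 + 0.1624·6.0000] = 0.9270; exercise value = 0.0000 ≤ continuation, so V_u = 0.9270
Node d (S = 40): continuation = e^(−0.05)·[0.8376·6.0000 + 0.1624·18.0000] = 7.5615; exercise value = 10.0000 > continuation, so V_d = 10.0000 (exercise)
Node 0 (S = 50): continuation = e^(−0.05)·[0.8376·0.9270 + 0.1624·10.0000] = 2.2837; exercise value = 0.0000 ≤ continuation, so V_0 = 2.2837

2.28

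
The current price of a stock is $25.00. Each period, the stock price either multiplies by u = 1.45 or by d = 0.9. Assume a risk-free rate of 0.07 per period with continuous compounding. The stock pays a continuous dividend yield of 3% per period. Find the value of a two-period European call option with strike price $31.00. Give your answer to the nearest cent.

Per-period risk-free factor R = e^0.07 = 1.0725; dividend-adjusted growth = e^(0.07−0.03) = 1.0408.
Risk-neutral probability p = (1.0408 − 0.9)/(1.45 − 0.9) = 0.1408/0.5500 = 0.2560
Terminal stock prices: S_uu = 52.56, S_ud = 32.62, S_dd = 20.25
Terminal payoffs (S − K): max(21.56, 0) = 21.56, max(1.625, 0) = 1.625, max(-10.75, 0) = 0
Node u (S = 36.25): V_u = e^(−0.07)·[0.2560·21.5625 + 0.7440·1.6250] = 6.2744
Node d (S = 22.5): V_d = e^(−0.07)·[0.2560·1.6250 + 0.7440·0.0000] = 0.3879
Node 0 (S = 25): V_0 = e^(−0.07)·[0.2560·6.2744 + 0.7440·0.3879] = 1.7669

$1.77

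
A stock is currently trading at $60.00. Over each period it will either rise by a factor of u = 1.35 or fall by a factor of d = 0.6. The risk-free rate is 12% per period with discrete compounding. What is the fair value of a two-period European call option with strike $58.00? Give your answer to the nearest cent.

$19.68

Risk-neutral probability p = (1 + 0.12 − 0.6)/(1.35 − 0.6) = 0.5200/0.7500 = 0.6933
Terminal stock prices: S_uu = 109.4, S_ud = 48.6, S_dd = 21.6
Terminal payoffs (S − K): max(51.35, 0) = 51.35, max(-9.4, 0) = 0, max(-36.4, 0) = 0
Node u (S = 81): V_u = 1/1.12·[0.6933·51.3500 + 0.3067·0.0000] = 31.7881
Node d (S = 36): V_d = 1/1.12·[0.6933·0.0000 + 0.3067·0.0000] = 0.0000
Node 0 (S = 60): V_0 = 1/1.12·[0.6933·31.7881 + 0.3067·0.0000] = 19.6783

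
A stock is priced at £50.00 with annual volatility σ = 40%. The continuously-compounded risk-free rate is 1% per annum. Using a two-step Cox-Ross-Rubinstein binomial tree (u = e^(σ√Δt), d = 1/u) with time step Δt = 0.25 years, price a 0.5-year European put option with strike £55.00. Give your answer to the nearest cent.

CRR parameters: u = e^(σ√Δt) = e^(0.4·√0.25) = 1.2214, d = 1/u = 0.8187
Per-period rate: rΔt = 0.01·0.25 = 0.0025, so R = e^0.0025 = 1.0025
Risk-neutral probability p = (e^0.0025 − 0.8187)/(1.2214 − 0.8187) = 0.1838/0.4027 = 0.4564
Terminal stock prices: S_uu = 74.59, S_ud = 50, S_dd = 33.52
Terminal payoffs (K − S): max(-19.59, 0) = 0, max(5, 0) = 5, max(21.48, 0) = 21.48
Node u (S = 61.07): V_u = e^(−0.0025)·[0.4564·0.0000 + 0.5436·5.0000] = 2.7113
Node d (S = 40.94): V_d = e^(−0.0025)·[0.4564·5.0000 + 0.5436·21.4840] = 13.9261
Node 0 (S = 50): V_0 = e^(−0.0025)·[0.4564·2.7113 + 0.5436·13.9261] = 8.7859

£8.79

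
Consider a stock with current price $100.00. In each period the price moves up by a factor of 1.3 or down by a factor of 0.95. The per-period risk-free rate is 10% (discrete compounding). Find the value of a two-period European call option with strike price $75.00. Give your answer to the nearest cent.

Risk-neutral probability p = (1 + 0.1 − 0.95)/(1.3 − 0.95) = 0.1500/0.3500 = 0.4286
Terminal stock prices: S_uu = 169, S_ud = 123.5, S_dd = 90.25
Terminal payoffs (S − K): max(94, 0) = 94, max(48.5, 0) = 48.5, max(15.25, 0) = 15.25
Node u (S = 130): V_u = 1/1.1·[0.4286·94.0000 + 0.5714·48.5000] = 61.8182
Node d (S = 95): V_d = 1/1.1·[0.4286·48.5000 + 0.5714·15.2500] = 26.8182
Node 0 (S = 100): V_0 = 1/1.1·[0.4286·61.8182 + 0.5714·26.8182] = 38.0165

$38.02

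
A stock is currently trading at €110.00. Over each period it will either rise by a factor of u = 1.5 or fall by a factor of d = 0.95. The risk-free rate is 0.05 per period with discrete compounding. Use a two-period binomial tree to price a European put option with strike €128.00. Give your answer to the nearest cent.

€17.44

Risk-neutral probability p = (1 + 0.05 − 0.95)/(1.5 − 0.95) = 0.1000/0.5500 = 0.1818
Terminal stock prices: S_uu = 247.5, S_ud = 156.8, S_dd = 99.27
Terminal payoffs (K − S): max(-119.5, 0) = 0, max(-28.75, 0) = 0, max(28.73, 0) = 28.73
Node u (S = 165): V_u = 1/1.05·[0.1818·0.0000 + 0.8182·0.0000] = 0.0000
Node d (S = 104.5): V_d = 1/1.05·[0.1818·0.0000 + 0.8182·28.7250] = 22.3831
Node 0 (S = 110): V_0 = 1/1.05·[0.1818·0.0000 + 0.8182·22.3831] = 17.4414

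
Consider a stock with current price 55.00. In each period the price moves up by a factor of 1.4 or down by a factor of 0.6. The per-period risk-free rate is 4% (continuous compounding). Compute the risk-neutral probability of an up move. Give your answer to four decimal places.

Risk-neutral probability p = (e^0.04 − 0.6)/(1.4 − 0.6) = 0.4408/0.8000 = 0.5510

p = 0.5510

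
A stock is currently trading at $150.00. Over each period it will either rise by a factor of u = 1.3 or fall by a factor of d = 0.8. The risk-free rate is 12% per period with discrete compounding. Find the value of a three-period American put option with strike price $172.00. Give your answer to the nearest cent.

Risk-neutral probability p = (1 + 0.12 − 0.8)/(1.3 − 0.8) = 0.3200/0.5000 = 0.6400
Terminal stock prices: S_uuu = 329.6, S_uud = 202.8, S_udd = 124.8, S_ddd = 76.8
Terminal payoffs (K − S): max(-157.6, 0) = 0, max(-30.8, 0) = 0, max(47.2, 0) = 47.2, max(95.2, 0) = 95.2
Node uu (S = 253.5): continuation = 1/1.12·[0.6400·0.0000 + 0.3600·0.0000] = 0.0000; exercise value = 0.0000 ≤ continuation, so V_uu = 0.0000
Node ud (S = 156): continuation = 1/1.12·[0.6400·0.0000 + 0.3600·47.2000] = 15.1714; exercise value = 16.0000 > continuation, so V_ud = 16.0000 (exercise)
Node dd (S = 96): continuation = 1/1.12·[0.6400·47.2000 + 0.3600·95.2000] = 57.5714; exercise value = 76.0000 > continuation, so V_dd = 76.0000 (exercise)
Node u (S = 195): continuation = 1/1.12·[0.6400·0.0000 + 0.3600·16.0000] = 5.1429; exercise value = 0.0000 ≤ continuation, so V_u = 5.1429
Node d (S = 120): continuation = 1/1.12·[0.6400·16.0000 + 0.3600·76.0000] = 33.5714; exercise value = 52.0000 > continuation, so V_d = 52.0000 (exercise)
Node 0 (S = 150): continuation = 1/1.12·[0.6400·5.1429 + 0.3600·52.0000] = 19.6531; exercise value = 22.0000 > continuation, so V_0 = 22.0000 (exercise)

$22.00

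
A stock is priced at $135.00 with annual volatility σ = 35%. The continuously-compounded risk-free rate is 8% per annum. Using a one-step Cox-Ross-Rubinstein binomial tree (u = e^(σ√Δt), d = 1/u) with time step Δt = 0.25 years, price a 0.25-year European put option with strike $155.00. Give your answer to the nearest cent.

$19.86

CRR parameters: u = e^(σ√Δt) = e^(0.35·√0.25) = 1.1912, d = 1/u = 0.8395
Per-period rate: rΔt = 0.08·0.25 = 0.02, so R = e^0.02 = 1.0202
Risk-neutral probability p = (e^0.02 − 0.8395)/(1.1912 − 0.8395) = 0.1807/0.3518 = 0.5138
Terminal stock prices: S_u = 160.8, S_d = 113.3
Terminal payoffs (K − S): max(-5.818, 0) = 0, max(41.67, 0) = 41.67
Node 0 (S = 135): V_0 = e^(−0.02)·[0.5138·0.0000 + 0.4862·41.6733] = 19.8609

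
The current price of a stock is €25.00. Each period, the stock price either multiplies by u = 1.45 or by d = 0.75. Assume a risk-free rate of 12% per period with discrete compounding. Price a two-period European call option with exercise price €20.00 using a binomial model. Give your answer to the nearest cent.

€10.11

Risk-neutral probability p = (1 + 0.12 − 0.75)/(1.45 − 0.75) = 0.3700/0.7000 = 0.5286
Terminal stock prices: S_uu = 52.56, S_ud = 27.19, S_dd = 14.06
Terminal payoffs (S − K): max(32.56, 0) = 32.56, max(7.188, 0) = 7.188, max(-5.938, 0) = 0
Node u (S = 36.25): V_u = 1/1.12·[0.5286·32.5625 + 0.4714·7.1875] = 18.3929
Node d (S = 18.75): V_d = 1/1.12·[0.5286·7.1875 + 0.4714·0.0000] = 3.3921
Node 0 (S = 25): V_0 = 1/1.12·[0.5286·18.3929 + 0.4714·3.3921] = 10.1081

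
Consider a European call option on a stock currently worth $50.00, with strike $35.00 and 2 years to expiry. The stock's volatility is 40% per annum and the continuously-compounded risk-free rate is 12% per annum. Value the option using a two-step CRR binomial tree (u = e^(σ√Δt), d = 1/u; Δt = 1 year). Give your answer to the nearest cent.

CRR parameters: u = e^(σ√Δt) = e^(0.4·√1) = 1.4918, d = 1/u = 0.6703
Per-period rate: rΔt = 0.12·1 = 0.12, so R = e^0.12 = 1.1275
Risk-neutral probability p = (e^0.12 − 0.6703)/(1.4918 − 0.6703) = 0.4572/0.8215 = 0.5565
Terminal stock prices: S_uu = 111.3, S_ud = 50, S_dd = 22.47
Terminal payoffs (S − K): max(76.28, 0) = 76.28, max(15, 0) = 15, max(-12.53, 0) = 0
Node u (S = 74.59): V_u = e^(−0.12)·[0.5565·76.2770 + 0.4435·15.0000] = 43.5490
Node d (S = 33.52): V_d = e^(−0.12)·[0.5565·15.0000 + 0.4435·0.0000] = 7.4037
Node 0 (S = 50): V_0 = e^(−0.12)·[0.5565·43.5490 + 0.4435·7.4037] = 24.4072

$24.41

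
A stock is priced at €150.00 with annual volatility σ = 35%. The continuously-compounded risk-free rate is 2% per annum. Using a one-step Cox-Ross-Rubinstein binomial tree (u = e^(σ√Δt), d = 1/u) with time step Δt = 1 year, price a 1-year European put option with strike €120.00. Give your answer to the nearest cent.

€7.82

CRR parameters: u = e^(σ√Δt) = e^(0.35·√1) = 1.4191, d = 1/u = 0.7047
Per-period rate: rΔt = 0.02·1 = 0.02, so R = e^0.02 = 1.0202
Risk-neutral probability p = (e^0.02 − 0.7047)/(1.4191 − 0.7047) = 0.3155/0.7144 = 0.4417
Terminal stock prices: S_u = 212.9, S_d = 105.7
Terminal payoffs (K − S): max(-92.86, 0) = 0, max(14.3, 0) = 14.3
Node 0 (S = 150): V_0 = e^(−0.02)·[0.4417·0.0000 + 0.5583·14.2968] = 7.8244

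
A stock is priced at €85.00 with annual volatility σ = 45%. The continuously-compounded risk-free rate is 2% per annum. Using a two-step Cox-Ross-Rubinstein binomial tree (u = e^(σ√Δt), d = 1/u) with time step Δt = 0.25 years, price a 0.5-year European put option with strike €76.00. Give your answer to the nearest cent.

CRR parameters: u = e^(σ√Δt) = e^(0.45·√0.25) = 1.2523, d = 1/u = 0.7985
Per-period rate: rΔt = 0.02·0.25 = 0.005, so R = e^0.005 = 1.0050
Risk-neutral probability p = (e^0.005 − 0.7985)/(1.2523 − 0.7985) = 0.2065/0.4538 = 0.4550
Terminal stock prices: S_uu = 133.3, S_ud = 85, S_dd = 54.2
Terminal payoffs (K − S): max(-57.31, 0) = 0, max(-9, 0) = 0, max(21.8, 0) = 21.8
Node u (S = 106.4): V_u = e^(−0.005)·[0.4550·0.0000 + 0.5450·0.0000] = 0.0000
Node d (S = 67.87): V_d = e^(−0.005)·[0.4550·0.0000 + 0.5450·21.8016] = 11.8219
Node 0 (S = 85): V_0 = e^(−0.005)·[0.4550·0.0000 + 0.5450·11.8219] = 6.4104

€6.41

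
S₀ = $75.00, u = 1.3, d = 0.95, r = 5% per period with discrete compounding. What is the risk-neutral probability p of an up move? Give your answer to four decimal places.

Risk-neutral probability p = (1 + 0.05 − 0.95)/(1.3 − 0.95) = 0.1000/0.3500 = 0.2857

p = 0.2857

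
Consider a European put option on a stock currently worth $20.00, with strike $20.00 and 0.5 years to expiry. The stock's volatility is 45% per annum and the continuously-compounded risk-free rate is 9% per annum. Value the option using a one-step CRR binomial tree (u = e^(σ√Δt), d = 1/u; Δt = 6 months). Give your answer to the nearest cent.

CRR parameters: u = e^(σ√Δt) = e^(0.45·√0.5) = 1.3746, d = 1/u = 0.7275
Per-period rate: rΔt = 0.09·0.5 = 0.045, so R = e^0.045 = 1.0460
Risk-neutral probability p = (e^0.045 − 0.7275)/(1.3746 − 0.7275) = 0.3186/0.6472 = 0.4922
Terminal stock prices: S_u = 27.49, S_d = 14.55
Terminal payoffs (K − S): max(-7.493, 0) = 0, max(5.451, 0) = 5.451
Node 0 (S = 20): V_0 = e^(−0.045)·[0.4922·0.0000 + 0.5078·5.4508] = 2.6460

$2.65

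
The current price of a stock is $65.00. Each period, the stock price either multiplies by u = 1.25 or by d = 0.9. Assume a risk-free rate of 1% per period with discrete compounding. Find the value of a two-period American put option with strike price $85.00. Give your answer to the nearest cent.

Risk-neutral probability p = (1 + 0.01 − 0.9)/(1.25 − 0.9) = 0.1100/0.3500 = 0.3143
Terminal stock prices: S_uu = 101.6, S_ud = 73.12, S_dd = 52.65
Terminal payoffs (K − S): max(-16.56, 0) = 0, max(11.88, 0) = 11.88, max(32.35, 0) = 32.35
Node u (S = 81.25): continuation = 1/1.01·[0.3143·0.0000 + 0.6857·11.8750] = 8.0622; exercise value = 3.7500 ≤ continuation, so V_u = 8.0622
Node d (S = 58.5): continuation = 1/1.01·[0.3143·11.8750 + 0.6857·32.3500] = 25.6584; exercise value = 26.5000 > continuation, so V_d = 26.5000 (exercise)
Node 0 (S = 65): continuation = 1/1.01·[0.3143·8.0622 + 0.6857·26.5000] = 20.5003; exercise value = 20.0000 ≤ continuation, so V_0 = 20.5003

$20.50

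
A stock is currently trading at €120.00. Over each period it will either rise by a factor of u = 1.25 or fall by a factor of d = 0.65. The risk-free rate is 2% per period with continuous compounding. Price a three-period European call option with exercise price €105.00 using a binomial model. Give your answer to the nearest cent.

€35.57

Risk-neutral probability p = (e^0.02 − 0.65)/(1.25 − 0.65) = 0.3702/0.6000 = 0.6170
Terminal stock prices: S_uuu = 234.4, S_uud = 121.9, S_udd = 63.38, S_ddd = 32.95
Terminal payoffs (S − K): max(129.4, 0) = 129.4, max(16.88, 0) = 16.88, max(-41.62, 0) = 0, max(-72.05, 0) = 0
Node uu (S = 187.5): V_uu = e^(−0.02)·[0.6170·129.3750 + 0.3830·16.8750] = 84.5791
Node ud (S = 97.5): V_ud = e^(−0.02)·[0.6170·16.8750 + 0.3830·0.0000] = 10.2057
Node dd (S = 50.7): V_dd = e^(−0.02)·[0.6170·0.0000 + 0.3830·0.0000] = 0.0000
Node u (S = 150): V_u = e^(−0.02)·[0.6170·84.5791 + 0.3830·10.2057] = 54.9836
Node d (S = 78): V_d = e^(−0.02)·[0.6170·10.2057 + 0.3830·0.0000] = 6.1723
Node 0 (S = 120): V_0 = e^(−0.02)·[0.6170·54.9836 + 0.3830·6.1723] = 35.5704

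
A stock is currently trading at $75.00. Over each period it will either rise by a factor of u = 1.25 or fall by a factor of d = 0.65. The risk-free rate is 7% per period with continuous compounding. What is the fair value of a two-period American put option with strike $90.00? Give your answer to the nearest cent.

Risk-neutral probability p = (e^0.07 − 0.65)/(1.25 − 0.65) = 0.4225/0.6000 = 0.7042
Terminal stock prices: S_uu = 117.2, S_ud = 60.94, S_dd = 31.69
Terminal payoffs (K − S): max(-27.19, 0) = 0, max(29.06, 0) = 29.06, max(58.31, 0) = 58.31
Node u (S = 93.75): continuation = e^(−0.07)·[0.7042·0.0000 + 0.2958·29.0625] = 8.0160; exercise value = 0.0000 ≤ continuation, so V_u = 8.0160
Node d (S = 48.75): continuation = e^(−0.07)·[0.7042·29.0625 + 0.2958·58.3125] = 35.1654; exercise value = 41.2500 > continuation, so V_d = 41.2500 (exercise)
Node 0 (S = 75): continuation = e^(−0.07)·[0.7042·8.0160 + 0.2958·41.2500] = 16.6407; exercise value = 15.0000 ≤ continuation, so V_0 = 16.6407

$16.64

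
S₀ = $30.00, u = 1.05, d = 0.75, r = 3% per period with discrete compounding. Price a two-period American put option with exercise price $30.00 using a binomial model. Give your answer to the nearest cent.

Risk-neutral probability p = (1 + 0.03 − 0.75)/(1.05 − 0.75) = 0.2800/0.3000 = 0.9333
Terminal stock prices: S_uu = 33.08, S_ud = 23.62, S_dd = 16.88
Terminal payoffs (K − S): max(-3.075, 0) = 0, max(6.375, 0) = 6.375, max(13.12, 0) = 13.12
Node u (S = 31.5): continuation = 1/1.03·[0.9333·0.0000 + 0.0667·6.3750] = 0.4126; exercise value = 0.0000 ≤ continuation, so V_u = 0.4126
Node d (S = 22.5): continuation = 1/1.03·[0.9333·6.3750 + 0.0667·13.1250] = 6.6262; exercise value = 7.5000 > continuation, so V_d = 7.5000 (exercise)
Node 0 (S = 30): continuation = 1/1.03·[0.9333·0.4126 + 0.0667·7.5000] = 0.8593; exercise value = 0.0000 ≤ continuation, so V_0 = 0.8593

$0.86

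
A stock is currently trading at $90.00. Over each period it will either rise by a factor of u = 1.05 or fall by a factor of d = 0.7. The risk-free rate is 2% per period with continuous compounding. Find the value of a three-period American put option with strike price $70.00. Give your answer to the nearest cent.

$0.91

Risk-neutral probability p = (e^0.02 − 0.7)/(1.05 − 0.7) = 0.3202/0.3500 = 0.9149
Terminal stock prices: S_uuu = 104.2, S_uud = 69.46, S_udd = 46.3, S_ddd = 30.87
Terminal payoffs (K − S): max(-34.19, 0) = 0, max(0.5425, 0) = 0.5425, max(23.7, 0) = 23.7, max(39.13, 0) = 39.13
Node uu (S = 99.23): continuation = e^(−0.02)·[0.9149·0.0000 + 0.0851·0.5425] = 0.0453; exercise value = 0.0000 ≤ continuation, so V_uu = 0.0453
Node ud (S = 66.15): continuation = e^(−0.02)·[0.9149·0.5425 + 0.0851·23.6950] = 2.4639; exercise value = 3.8500 > continuation, so V_ud = 3.8500 (exercise)
Node dd (S = 44.1): continuation = e^(−0.02)·[0.9149·23.6950 + 0.0851·39.1300] = 24.5139; exercise value = 25.9000 > continuation, so V_dd = 25.9000 (exercise)
Node u (S = 94.5): continuation = e^(−0.02)·[0.9149·0.0453 + 0.0851·3.8500] = 0.3619; exercise value = 0.0000 ≤ continuation, so V_u = 0.3619
Node d (S = 63): continuation = e^(−0.02)·[0.9149·3.8500 + 0.0851·25.9000] = 5.6139; exercise value = 7.0000 > continuation, so V_d = 7.0000 (exercise)
Node 0 (S = 90): continuation = e^(−0.02)·[0.9149·0.3619 + 0.0851·7.0000] = 0.9087; exercise value = 0.0000 ≤ continuation, so V_0 = 0.9087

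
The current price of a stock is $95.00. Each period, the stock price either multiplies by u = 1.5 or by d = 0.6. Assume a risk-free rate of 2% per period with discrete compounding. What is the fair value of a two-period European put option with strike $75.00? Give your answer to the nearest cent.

$11.15

Risk-neutral probability p = (1 + 0.02 − 0.6)/(1.5 − 0.6) = 0.4200/0.9000 = 0.4667
Terminal stock prices: S_uu = 213.8, S_ud = 85.5, S_dd = 34.2
Terminal payoffs (K − S): max(-138.8, 0) = 0, max(-10.5, 0) = 0, max(40.8, 0) = 40.8
Node u (S = 142.5): V_u = 1/1.02·[0.4667·0.0000 + 0.5333·0.0000] = 0.0000
Node d (S = 57): V_d = 1/1.02·[0.4667·0.0000 + 0.5333·40.8000] = 21.3333
Node 0 (S = 95): V_0 = 1/1.02·[0.4667·0.0000 + 0.5333·21.3333] = 11.1547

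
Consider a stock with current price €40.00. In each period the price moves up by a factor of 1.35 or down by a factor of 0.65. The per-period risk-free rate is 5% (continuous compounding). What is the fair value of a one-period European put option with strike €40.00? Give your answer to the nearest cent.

Risk-neutral probability p = (e^0.05 − 0.65)/(1.35 − 0.65) = 0.4013/0.7000 = 0.5732
Terminal stock prices: S_u = 54, S_d = 26
Terminal payoffs (K − S): max(-14, 0) = 0, max(14, 0) = 14
Node 0 (S = 40): V_0 = e^(−0.05)·[0.5732·0.0000 + 0.4268·14.0000] = 5.6832

€5.68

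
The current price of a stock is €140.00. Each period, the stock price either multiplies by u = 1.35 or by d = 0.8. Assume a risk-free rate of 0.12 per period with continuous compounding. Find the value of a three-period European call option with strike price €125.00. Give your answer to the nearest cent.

Risk-neutral probability p = (e^0.12 − 0.8)/(1.35 − 0.8) = 0.3275/0.5500 = 0.5954
Terminal stock prices: S_uuu = 344.5, S_uud = 204.1, S_udd = 121, S_ddd = 71.68
Terminal payoffs (S − K): max(219.5, 0) = 219.5, max(79.12, 0) = 79.12, max(-4.04, 0) = 0, max(-53.32, 0) = 0
Node uu (S = 255.2): V_uu = e^(−0.12)·[0.5954·219.4525 + 0.4046·79.1200] = 144.2849
Node ud (S = 151.2): V_ud = e^(−0.12)·[0.5954·79.1200 + 0.4046·0.0000] = 41.7845
Node dd (S = 89.6): V_dd = e^(−0.12)·[0.5954·0.0000 + 0.4046·0.0000] = 0.0000
Node u (S = 189): V_u = e^(−0.12)·[0.5954·144.2849 + 0.4046·41.7845] = 91.1916
Node d (S = 112): V_d = e^(−0.12)·[0.5954·41.7845 + 0.4046·0.0000] = 22.0671
Node 0 (S = 140): V_0 = e^(−0.12)·[0.5954·91.1916 + 0.4046·22.0671] = 56.0775

€56.08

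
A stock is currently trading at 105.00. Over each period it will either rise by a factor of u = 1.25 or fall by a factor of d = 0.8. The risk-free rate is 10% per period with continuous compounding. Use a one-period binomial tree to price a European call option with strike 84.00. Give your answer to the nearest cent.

Risk-neutral probability p = (e^0.1 − 0.8)/(1.25 − 0.8) = 0.3052/0.4500 = 0.6782
Terminal stock prices: S_u = 131.2, S_d = 84
Terminal payoffs (S − K): max(47.25, 0) = 47.25, max(0, 0) = 0
Node 0 (S = 105): V_0 = e^(−0.1)·[0.6782·47.2500 + 0.3218·0.0000] = 28.9937

28.99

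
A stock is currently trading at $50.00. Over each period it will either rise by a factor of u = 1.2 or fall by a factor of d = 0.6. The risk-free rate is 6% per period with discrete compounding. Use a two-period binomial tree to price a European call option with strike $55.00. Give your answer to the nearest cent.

$8.89

Risk-neutral probability p = (1 + 0.06 − 0.6)/(1.2 − 0.6) = 0.4600/0.6000 = 0.7667
Terminal stock prices: S_uu = 72, S_ud = 36, S_dd = 18
Terminal payoffs (S − K): max(17, 0) = 17, max(-19, 0) = 0, max(-37, 0) = 0
Node u (S = 60): V_u = 1/1.06·[0.7667·17.0000 + 0.2333·0.0000] = 12.2956
Node d (S = 30): V_d = 1/1.06·[0.7667·0.0000 + 0.2333·0.0000] = 0.0000
Node 0 (S = 50): V_0 = 1/1.06·[0.7667·12.2956 + 0.2333·0.0000] = 8.8930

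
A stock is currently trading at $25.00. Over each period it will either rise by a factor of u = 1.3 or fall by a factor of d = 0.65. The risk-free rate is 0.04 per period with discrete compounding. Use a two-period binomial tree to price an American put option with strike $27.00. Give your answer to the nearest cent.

$5.44

Risk-neutral probability p = (1 + 0.04 − 0.65)/(1.3 − 0.65) = 0.3900/0.6500 = 0.6000
Terminal stock prices: S_uu = 42.25, S_ud = 21.12, S_dd = 10.56
Terminal payoffs (K − S): max(-15.25, 0) = 0, max(5.875, 0) = 5.875, max(16.44, 0) = 16.44
Node u (S = 32.5): continuation = 1/1.04·[0.6000·0.0000 + 0.4000·5.8750] = 2.2596; exercise value = 0.0000 ≤ continuation, so V_u = 2.2596
Node d (S = 16.25): continuation = 1/1.04·[0.6000·5.8750 + 0.4000·16.4375] = 9.7115; exercise value = 10.7500 > continuation, so V_d = 10.7500 (exercise)
Node 0 (S = 25): continuation = 1/1.04·[0.6000·2.2596 + 0.4000·10.7500] = 5.4382; exercise value = 2.0000 ≤ continuation, so V_0 = 5.4382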